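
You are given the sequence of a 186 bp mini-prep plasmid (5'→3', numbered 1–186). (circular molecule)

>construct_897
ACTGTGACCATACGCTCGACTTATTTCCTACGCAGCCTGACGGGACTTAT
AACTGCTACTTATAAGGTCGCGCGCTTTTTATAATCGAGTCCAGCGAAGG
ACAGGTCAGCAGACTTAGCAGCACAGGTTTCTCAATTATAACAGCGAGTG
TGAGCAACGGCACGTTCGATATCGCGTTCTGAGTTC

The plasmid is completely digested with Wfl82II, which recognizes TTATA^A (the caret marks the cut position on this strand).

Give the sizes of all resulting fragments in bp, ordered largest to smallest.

97, 57, 19, 13 bp

Wfl82II sites (TTATAA) start at positions 47, 60, 79, 136.
Wfl82II cuts after base 5 of each site (before the last base), so after positions 51, 64, 83, 140.
Circular molecule, 4 cuts → 4 fragments:
  52–64 → 13 bp
  65–83 → 19 bp
  84–140 → 57 bp
  141–186 then 1–51 → 46 + 51 = 97 bp
Sorted largest to smallest: 97, 57, 19, 13 bp.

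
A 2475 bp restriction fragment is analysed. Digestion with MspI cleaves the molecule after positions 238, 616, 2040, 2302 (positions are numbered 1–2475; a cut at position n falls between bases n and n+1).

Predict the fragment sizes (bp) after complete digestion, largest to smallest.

1424, 378, 262, 238, 173 bp

Linear molecule, 4 cuts → 5 fragments:
  238 − 0 = 238 bp
  616 − 238 = 378 bp
  2040 − 616 = 1424 bp
  2302 − 2040 = 262 bp
  2475 − 2302 = 173 bp
Sorted largest to smallest: 1424, 378, 262, 238, 173 bp.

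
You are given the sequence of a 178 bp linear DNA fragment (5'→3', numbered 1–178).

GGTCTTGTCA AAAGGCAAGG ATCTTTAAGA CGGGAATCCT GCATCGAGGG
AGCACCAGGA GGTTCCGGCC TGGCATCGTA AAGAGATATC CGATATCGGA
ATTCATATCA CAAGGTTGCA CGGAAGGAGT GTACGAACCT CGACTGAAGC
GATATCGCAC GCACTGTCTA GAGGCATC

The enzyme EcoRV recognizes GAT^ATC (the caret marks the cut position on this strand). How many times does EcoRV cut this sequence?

GATATC occurs starting at positions 85, 92, 151.
EcoRV cuts at 3 sites.

3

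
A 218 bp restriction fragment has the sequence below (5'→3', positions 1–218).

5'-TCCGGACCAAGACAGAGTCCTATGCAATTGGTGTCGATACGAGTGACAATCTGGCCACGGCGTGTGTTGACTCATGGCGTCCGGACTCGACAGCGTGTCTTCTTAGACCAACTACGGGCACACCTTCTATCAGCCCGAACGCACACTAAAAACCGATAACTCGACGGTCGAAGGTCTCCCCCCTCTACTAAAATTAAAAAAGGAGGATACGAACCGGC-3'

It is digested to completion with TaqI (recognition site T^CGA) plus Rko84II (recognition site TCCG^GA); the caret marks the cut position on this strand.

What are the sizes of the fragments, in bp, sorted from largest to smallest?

74, 50, 49, 30, 7, 4, 4 bp

TaqI sites (TCGA) start at positions 34, 87, 161, 168.
TaqI cuts after the first base of each site, so after positions 34, 87, 161, 168.
Rko84II sites (TCCGGA) start at positions 1, 80.
Rko84II cuts after base 4 of each site, so after positions 4, 83.
Combined cut positions: 4, 34, 83, 87, 161, 168.
Linear molecule, 6 cuts → 7 fragments:
  1–4 → 4 bp
  5–34 → 30 bp
  35–83 → 49 bp
  84–87 → 4 bp
  88–161 → 74 bp
  162–168 → 7 bp
  169–218 → 50 bp
Sorted largest to smallest: 74, 50, 49, 30, 7, 4, 4 bp.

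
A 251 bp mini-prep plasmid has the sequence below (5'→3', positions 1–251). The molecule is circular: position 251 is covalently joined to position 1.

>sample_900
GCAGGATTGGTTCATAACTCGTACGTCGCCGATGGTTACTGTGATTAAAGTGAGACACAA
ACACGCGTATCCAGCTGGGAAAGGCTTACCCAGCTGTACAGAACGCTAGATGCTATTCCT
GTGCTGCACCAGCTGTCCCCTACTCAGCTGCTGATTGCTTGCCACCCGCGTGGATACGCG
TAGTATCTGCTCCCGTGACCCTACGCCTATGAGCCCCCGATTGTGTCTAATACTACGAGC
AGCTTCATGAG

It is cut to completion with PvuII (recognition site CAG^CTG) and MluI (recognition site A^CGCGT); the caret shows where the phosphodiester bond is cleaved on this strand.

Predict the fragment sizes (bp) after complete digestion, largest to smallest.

PvuII sites (CAGCTG) start at positions 72, 91, 130, 145.
PvuII cuts after base 3 of each site, so after positions 74, 93, 132, 147.
MluI sites (ACGCGT) start at positions 63, 176.
MluI cuts after the first base of each site, so after positions 63, 176.
Combined cut positions: 63, 74, 93, 132, 147, 176.
Circular molecule, 6 cuts → 6 fragments:
  64–74 → 11 bp
  75–93 → 19 bp
  94–132 → 39 bp
  133–147 → 15 bp
  148–176 → 29 bp
  177–251 then 1–63 → 75 + 63 = 138 bp
Sorted largest to smallest: 138, 39, 29, 19, 15, 11 bp.

138, 39, 29, 19, 15, 11 bp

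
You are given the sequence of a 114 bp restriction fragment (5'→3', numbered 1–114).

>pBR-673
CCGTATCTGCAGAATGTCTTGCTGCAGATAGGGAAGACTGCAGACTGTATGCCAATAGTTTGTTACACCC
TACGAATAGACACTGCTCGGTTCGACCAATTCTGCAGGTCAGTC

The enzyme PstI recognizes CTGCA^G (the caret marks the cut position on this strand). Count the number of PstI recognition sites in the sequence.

CTGCAG occurs starting at positions 7, 22, 38, 102.
PstI cuts at 4 sites.

4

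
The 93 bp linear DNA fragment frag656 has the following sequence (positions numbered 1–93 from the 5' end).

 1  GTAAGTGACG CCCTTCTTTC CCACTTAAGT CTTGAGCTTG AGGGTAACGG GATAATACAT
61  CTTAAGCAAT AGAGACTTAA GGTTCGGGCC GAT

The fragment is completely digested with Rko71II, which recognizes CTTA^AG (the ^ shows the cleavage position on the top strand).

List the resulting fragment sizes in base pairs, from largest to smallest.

Rko71II sites (CTTAAG) start at positions 24, 61, 76.
Rko71II cuts after base 4 of each site, so after positions 27, 64, 79.
Linear molecule, 3 cuts → 4 fragments:
  1–27 → 27 bp
  28–64 → 37 bp
  65–79 → 15 bp
  80–93 → 14 bp
Sorted largest to smallest: 37, 27, 15, 14 bp.

37, 27, 15, 14 bp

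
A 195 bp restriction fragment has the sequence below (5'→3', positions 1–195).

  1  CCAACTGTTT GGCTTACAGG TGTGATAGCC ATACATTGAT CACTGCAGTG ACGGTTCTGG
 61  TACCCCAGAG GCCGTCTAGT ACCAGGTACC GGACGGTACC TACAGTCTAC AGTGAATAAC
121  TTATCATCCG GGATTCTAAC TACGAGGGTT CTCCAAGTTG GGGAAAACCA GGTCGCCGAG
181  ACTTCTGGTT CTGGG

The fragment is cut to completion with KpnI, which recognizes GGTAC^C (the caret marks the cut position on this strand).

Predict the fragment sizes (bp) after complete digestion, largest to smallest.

KpnI sites (GGTACC) start at positions 59, 85, 95.
KpnI cuts after base 5 of each site (before the last base), so after positions 63, 89, 99.
Linear molecule, 3 cuts → 4 fragments:
  1–63 → 63 bp
  64–89 → 26 bp
  90–99 → 10 bp
  100–195 → 96 bp
Sorted largest to smallest: 96, 63, 26, 10 bp.

96, 63, 26, 10 bp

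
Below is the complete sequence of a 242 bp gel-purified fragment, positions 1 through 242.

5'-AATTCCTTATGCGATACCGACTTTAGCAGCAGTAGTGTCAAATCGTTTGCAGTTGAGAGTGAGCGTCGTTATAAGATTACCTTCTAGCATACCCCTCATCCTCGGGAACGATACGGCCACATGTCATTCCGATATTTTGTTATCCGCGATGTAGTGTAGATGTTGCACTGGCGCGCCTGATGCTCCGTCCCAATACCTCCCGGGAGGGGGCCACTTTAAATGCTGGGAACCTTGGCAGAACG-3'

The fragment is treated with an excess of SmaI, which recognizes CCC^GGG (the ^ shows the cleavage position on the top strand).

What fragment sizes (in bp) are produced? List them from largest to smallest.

201, 41 bp

The SmaI site (CCCGGG) starts at position 199.
SmaI cuts after base 3 of each site, so after position 201.
Linear molecule, 1 cut → 2 fragments:
  1–201 → 201 bp
  202–242 → 41 bp
Sorted largest to smallest: 201, 41 bp.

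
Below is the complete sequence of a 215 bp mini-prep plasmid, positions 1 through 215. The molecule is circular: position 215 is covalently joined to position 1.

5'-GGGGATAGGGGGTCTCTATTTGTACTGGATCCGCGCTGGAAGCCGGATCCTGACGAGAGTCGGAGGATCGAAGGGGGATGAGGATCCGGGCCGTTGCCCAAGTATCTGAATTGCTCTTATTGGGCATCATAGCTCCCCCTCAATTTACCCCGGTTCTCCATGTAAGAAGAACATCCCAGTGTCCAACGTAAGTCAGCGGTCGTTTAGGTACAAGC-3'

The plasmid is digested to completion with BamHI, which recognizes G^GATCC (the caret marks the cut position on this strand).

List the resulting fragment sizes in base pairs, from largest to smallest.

BamHI sites (GGATCC) start at positions 27, 45, 82.
BamHI cuts after the first base of each site, so after positions 27, 45, 82.
Circular molecule, 3 cuts → 3 fragments:
  28–45 → 18 bp
  46–82 → 37 bp
  83–215 then 1–27 → 133 + 27 = 160 bp
Sorted largest to smallest: 160, 37, 18 bp.

160, 37, 18 bp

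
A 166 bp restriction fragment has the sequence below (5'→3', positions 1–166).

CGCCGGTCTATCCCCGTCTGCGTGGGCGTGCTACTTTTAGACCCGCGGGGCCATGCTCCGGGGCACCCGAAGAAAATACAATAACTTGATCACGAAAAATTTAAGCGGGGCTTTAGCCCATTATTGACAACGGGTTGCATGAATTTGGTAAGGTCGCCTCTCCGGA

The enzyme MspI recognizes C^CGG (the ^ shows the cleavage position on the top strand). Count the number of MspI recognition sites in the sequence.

3

CCGG occurs starting at positions 3, 58, 162.
MspI cuts at 3 sites.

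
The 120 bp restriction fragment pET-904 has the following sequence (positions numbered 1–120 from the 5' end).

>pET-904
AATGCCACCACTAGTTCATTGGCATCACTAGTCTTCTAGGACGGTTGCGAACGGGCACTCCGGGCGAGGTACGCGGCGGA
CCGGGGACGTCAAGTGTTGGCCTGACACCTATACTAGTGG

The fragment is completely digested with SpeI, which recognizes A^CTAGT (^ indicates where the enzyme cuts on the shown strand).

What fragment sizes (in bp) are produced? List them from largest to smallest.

86, 17, 10, 7 bp

SpeI sites (ACTAGT) start at positions 10, 27, 113.
SpeI cuts after the first base of each site, so after positions 10, 27, 113.
Linear molecule, 3 cuts → 4 fragments:
  1–10 → 10 bp
  11–27 → 17 bp
  28–113 → 86 bp
  114–120 → 7 bp
Sorted largest to smallest: 86, 17, 10, 7 bp.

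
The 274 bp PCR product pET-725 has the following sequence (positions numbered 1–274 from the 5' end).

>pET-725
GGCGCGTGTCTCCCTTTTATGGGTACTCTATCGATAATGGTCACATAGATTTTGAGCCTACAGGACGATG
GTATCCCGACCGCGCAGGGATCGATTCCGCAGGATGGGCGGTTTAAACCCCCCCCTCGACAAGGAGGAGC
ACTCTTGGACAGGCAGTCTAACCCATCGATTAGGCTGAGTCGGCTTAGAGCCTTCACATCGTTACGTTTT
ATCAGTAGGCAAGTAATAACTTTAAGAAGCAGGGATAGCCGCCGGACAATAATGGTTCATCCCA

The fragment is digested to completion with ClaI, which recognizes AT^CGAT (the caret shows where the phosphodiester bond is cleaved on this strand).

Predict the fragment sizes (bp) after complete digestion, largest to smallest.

ClaI sites (ATCGAT) start at positions 30, 90, 165.
ClaI cuts after base 2 of each site, so after positions 31, 91, 166.
Linear molecule, 3 cuts → 4 fragments:
  1–31 → 31 bp
  32–91 → 60 bp
  92–166 → 75 bp
  167–274 → 108 bp
Sorted largest to smallest: 108, 75, 60, 31 bp.

108, 75, 60, 31 bp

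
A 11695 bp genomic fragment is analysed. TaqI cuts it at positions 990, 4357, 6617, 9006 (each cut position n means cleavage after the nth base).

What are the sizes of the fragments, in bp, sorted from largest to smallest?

3367, 2689, 2389, 2260, 990 bp

Linear molecule, 4 cuts → 5 fragments:
  990 − 0 = 990 bp
  4357 − 990 = 3367 bp
  6617 − 4357 = 2260 bp
  9006 − 6617 = 2389 bp
  11695 − 9006 = 2689 bp
Sorted largest to smallest: 3367, 2689, 2389, 2260, 990 bp.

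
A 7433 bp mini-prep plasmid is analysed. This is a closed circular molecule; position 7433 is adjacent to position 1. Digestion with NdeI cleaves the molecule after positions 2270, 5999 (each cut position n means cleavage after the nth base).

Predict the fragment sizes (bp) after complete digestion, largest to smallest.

Circular molecule, 2 cuts → 2 fragments:
  5999 − 2270 = 3729 bp
  wrap: 7433 − 5999 + 2270 = 3704 bp
Sorted largest to smallest: 3729, 3704 bp.

3729, 3704 bp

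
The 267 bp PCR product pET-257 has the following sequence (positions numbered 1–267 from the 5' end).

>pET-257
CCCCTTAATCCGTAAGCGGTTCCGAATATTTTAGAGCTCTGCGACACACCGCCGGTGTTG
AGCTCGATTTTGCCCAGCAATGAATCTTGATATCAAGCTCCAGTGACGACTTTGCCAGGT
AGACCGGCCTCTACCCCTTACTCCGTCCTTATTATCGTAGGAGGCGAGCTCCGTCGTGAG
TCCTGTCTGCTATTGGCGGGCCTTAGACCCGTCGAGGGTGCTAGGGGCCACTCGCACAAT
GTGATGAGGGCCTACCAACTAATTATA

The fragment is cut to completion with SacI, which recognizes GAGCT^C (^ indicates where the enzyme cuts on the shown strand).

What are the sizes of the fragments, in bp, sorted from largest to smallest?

SacI sites (GAGCTC) start at positions 34, 60, 166.
SacI cuts after base 5 of each site (before the last base), so after positions 38, 64, 170.
Linear molecule, 3 cuts → 4 fragments:
  1–38 → 38 bp
  39–64 → 26 bp
  65–170 → 106 bp
  171–267 → 97 bp
Sorted largest to smallest: 106, 97, 38, 26 bp.

106, 97, 38, 26 bp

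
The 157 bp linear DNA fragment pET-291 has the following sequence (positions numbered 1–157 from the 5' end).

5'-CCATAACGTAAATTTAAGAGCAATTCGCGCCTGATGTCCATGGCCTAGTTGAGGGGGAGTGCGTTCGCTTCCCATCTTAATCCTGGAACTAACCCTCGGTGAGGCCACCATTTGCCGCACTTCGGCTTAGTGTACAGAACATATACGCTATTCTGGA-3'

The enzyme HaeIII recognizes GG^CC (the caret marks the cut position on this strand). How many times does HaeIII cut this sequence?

2

GGCC occurs starting at positions 42, 103.
HaeIII cuts at 2 sites.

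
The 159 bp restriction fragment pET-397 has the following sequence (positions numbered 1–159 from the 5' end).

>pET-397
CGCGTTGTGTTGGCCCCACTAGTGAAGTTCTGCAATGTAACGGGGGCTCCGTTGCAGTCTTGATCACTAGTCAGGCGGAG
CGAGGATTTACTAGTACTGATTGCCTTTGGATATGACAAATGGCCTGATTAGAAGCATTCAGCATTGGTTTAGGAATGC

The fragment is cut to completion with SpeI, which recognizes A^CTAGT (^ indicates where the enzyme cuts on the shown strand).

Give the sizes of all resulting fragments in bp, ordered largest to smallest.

SpeI sites (ACTAGT) start at positions 18, 66, 90.
SpeI cuts after the first base of each site, so after positions 18, 66, 90.
Linear molecule, 3 cuts → 4 fragments:
  1–18 → 18 bp
  19–66 → 48 bp
  67–90 → 24 bp
  91–159 → 69 bp
Sorted largest to smallest: 69, 48, 24, 18 bp.

69, 48, 24, 18 bp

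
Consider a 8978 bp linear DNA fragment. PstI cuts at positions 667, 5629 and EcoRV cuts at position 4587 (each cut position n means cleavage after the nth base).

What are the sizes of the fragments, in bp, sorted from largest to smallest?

Combined cut positions (sorted): 667, 4587, 5629.
Linear molecule, 3 cuts → 4 fragments:
  667 − 0 = 667 bp
  4587 − 667 = 3920 bp
  5629 − 4587 = 1042 bp
  8978 − 5629 = 3349 bp
Sorted largest to smallest: 3920, 3349, 1042, 667 bp.

3920, 3349, 1042, 667 bp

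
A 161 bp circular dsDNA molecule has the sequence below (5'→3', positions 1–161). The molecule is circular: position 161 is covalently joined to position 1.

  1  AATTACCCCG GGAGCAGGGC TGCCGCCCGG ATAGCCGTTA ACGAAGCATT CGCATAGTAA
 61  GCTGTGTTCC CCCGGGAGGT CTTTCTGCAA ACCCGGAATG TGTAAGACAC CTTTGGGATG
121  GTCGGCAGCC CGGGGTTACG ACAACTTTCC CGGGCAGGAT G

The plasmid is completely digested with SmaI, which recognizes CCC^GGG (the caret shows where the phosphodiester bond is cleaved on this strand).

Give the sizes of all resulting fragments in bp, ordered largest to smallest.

SmaI sites (CCCGGG) start at positions 7, 71, 129, 149.
SmaI cuts after base 3 of each site, so after positions 9, 73, 131, 151.
Circular molecule, 4 cuts → 4 fragments:
  10–73 → 64 bp
  74–131 → 58 bp
  132–151 → 20 bp
  152–161 then 1–9 → 10 + 9 = 19 bp
Sorted largest to smallest: 64, 58, 20, 19 bp.

64, 58, 20, 19 bp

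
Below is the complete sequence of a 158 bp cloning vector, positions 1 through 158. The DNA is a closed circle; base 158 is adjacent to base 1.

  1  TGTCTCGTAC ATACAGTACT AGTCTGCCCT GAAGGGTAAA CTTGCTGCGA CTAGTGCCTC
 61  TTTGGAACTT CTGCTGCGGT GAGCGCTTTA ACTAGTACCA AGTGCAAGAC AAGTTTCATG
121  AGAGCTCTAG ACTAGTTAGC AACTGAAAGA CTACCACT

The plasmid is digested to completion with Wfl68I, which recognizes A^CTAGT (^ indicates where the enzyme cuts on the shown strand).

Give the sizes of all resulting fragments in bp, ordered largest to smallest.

Wfl68I sites (ACTAGT) start at positions 18, 50, 91, 131.
Wfl68I cuts after the first base of each site, so after positions 18, 50, 91, 131.
Circular molecule, 4 cuts → 4 fragments:
  19–50 → 32 bp
  51–91 → 41 bp
  92–131 → 40 bp
  132–158 then 1–18 → 27 + 18 = 45 bp
Sorted largest to smallest: 45, 41, 40, 32 bp.

45, 41, 40, 32 bp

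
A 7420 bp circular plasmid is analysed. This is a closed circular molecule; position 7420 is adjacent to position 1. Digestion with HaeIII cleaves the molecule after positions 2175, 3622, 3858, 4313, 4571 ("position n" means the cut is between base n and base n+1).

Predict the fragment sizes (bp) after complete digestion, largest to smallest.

Circular molecule, 5 cuts → 5 fragments:
  3622 − 2175 = 1447 bp
  3858 − 3622 = 236 bp
  4313 − 3858 = 455 bp
  4571 − 4313 = 258 bp
  wrap: 7420 − 4571 + 2175 = 5024 bp
Sorted largest to smallest: 5024, 1447, 455, 258, 236 bp.

5024, 1447, 455, 258, 236 bp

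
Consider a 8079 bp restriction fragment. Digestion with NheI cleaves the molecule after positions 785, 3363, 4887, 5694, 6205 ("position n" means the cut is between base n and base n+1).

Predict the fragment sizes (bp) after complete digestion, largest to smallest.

Linear molecule, 5 cuts → 6 fragments:
  785 − 0 = 785 bp
  3363 − 785 = 2578 bp
  4887 − 3363 = 1524 bp
  5694 − 4887 = 807 bp
  6205 − 5694 = 511 bp
  8079 − 6205 = 1874 bp
Sorted largest to smallest: 2578, 1874, 1524, 807, 785, 511 bp.

2578, 1874, 1524, 807, 785, 511 bp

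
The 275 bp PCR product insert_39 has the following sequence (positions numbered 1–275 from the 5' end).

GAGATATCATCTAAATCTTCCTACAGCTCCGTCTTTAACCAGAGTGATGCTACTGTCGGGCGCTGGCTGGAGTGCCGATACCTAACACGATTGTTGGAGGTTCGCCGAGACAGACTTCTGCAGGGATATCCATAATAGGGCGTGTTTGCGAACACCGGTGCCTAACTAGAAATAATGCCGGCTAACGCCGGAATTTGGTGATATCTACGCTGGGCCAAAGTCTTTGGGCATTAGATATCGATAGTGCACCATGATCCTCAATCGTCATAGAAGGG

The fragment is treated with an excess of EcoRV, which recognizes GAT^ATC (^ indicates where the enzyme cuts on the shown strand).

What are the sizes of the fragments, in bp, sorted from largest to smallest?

122, 75, 39, 34, 5 bp

EcoRV sites (GATATC) start at positions 3, 125, 200, 234.
EcoRV cuts after base 3 of each site, so after positions 5, 127, 202, 236.
Linear molecule, 4 cuts → 5 fragments:
  1–5 → 5 bp
  6–127 → 122 bp
  128–202 → 75 bp
  203–236 → 34 bp
  237–275 → 39 bp
Sorted largest to smallest: 122, 75, 39, 34, 5 bp.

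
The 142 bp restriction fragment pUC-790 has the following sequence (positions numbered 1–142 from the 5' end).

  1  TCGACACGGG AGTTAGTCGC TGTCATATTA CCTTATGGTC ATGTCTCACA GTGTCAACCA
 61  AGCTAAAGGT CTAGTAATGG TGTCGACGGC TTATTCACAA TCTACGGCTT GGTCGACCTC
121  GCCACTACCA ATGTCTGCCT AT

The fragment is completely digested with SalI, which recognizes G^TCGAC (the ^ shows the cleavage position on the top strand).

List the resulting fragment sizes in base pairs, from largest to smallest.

SalI sites (GTCGAC) start at positions 82, 112.
SalI cuts after the first base of each site, so after positions 82, 112.
Linear molecule, 2 cuts → 3 fragments:
  1–82 → 82 bp
  83–112 → 30 bp
  113–142 → 30 bp
Sorted largest to smallest: 82, 30, 30 bp.

82, 30, 30 bp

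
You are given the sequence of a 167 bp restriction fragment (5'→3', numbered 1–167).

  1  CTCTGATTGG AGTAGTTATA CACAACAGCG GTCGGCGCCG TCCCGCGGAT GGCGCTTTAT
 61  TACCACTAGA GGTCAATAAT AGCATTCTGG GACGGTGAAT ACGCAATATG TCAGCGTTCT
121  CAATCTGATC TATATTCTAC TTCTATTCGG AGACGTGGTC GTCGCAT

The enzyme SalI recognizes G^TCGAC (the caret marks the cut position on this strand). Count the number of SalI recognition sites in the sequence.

0

No occurrence of GTCGAC is present in the sequence.
SalI does not cut: 0 sites.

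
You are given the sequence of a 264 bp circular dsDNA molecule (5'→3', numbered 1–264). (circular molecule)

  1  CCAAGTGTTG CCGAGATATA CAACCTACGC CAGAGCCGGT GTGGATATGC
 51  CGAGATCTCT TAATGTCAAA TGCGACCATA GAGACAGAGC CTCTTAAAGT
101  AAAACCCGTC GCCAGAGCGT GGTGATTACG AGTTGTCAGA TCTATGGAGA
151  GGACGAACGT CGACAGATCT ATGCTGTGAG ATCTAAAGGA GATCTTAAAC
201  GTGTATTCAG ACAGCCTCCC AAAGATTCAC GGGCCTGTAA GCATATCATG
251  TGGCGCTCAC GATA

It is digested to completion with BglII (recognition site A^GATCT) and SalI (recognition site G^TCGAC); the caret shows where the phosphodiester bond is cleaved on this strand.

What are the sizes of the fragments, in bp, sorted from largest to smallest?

127, 85, 21, 14, 11, 6 bp

BglII sites (AGATCT) start at positions 53, 138, 165, 179, 190.
BglII cuts after the first base of each site, so after positions 53, 138, 165, 179, 190.
The SalI site (GTCGAC) starts at position 159.
SalI cuts after the first base of each site, so after position 159.
Combined cut positions: 53, 138, 159, 165, 179, 190.
Circular molecule, 6 cuts → 6 fragments:
  54–138 → 85 bp
  139–159 → 21 bp
  160–165 → 6 bp
  166–179 → 14 bp
  180–190 → 11 bp
  191–264 then 1–53 → 74 + 53 = 127 bp
Sorted largest to smallest: 127, 85, 21, 14, 11, 6 bp.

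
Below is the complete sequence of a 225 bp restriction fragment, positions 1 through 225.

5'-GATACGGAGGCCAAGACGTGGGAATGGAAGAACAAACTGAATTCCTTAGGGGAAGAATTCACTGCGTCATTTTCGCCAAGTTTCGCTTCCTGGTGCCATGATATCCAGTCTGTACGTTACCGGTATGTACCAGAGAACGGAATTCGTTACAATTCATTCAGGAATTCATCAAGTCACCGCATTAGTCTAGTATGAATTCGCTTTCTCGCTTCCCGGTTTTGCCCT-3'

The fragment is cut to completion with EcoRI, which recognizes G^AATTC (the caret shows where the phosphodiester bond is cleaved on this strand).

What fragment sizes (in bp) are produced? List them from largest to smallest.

EcoRI sites (GAATTC) start at positions 39, 55, 140, 162, 194.
EcoRI cuts after the first base of each site, so after positions 39, 55, 140, 162, 194.
Linear molecule, 5 cuts → 6 fragments:
  1–39 → 39 bp
  40–55 → 16 bp
  56–140 → 85 bp
  141–162 → 22 bp
  163–194 → 32 bp
  195–225 → 31 bp
Sorted largest to smallest: 85, 39, 32, 31, 22, 16 bp.

85, 39, 32, 31, 22, 16 bp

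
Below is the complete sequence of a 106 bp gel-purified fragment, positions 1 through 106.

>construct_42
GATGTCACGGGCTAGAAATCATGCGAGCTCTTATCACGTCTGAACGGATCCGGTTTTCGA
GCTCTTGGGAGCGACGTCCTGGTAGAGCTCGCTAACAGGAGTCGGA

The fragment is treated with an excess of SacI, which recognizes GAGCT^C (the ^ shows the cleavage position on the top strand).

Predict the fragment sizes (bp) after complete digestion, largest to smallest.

34, 29, 26, 17 bp

SacI sites (GAGCTC) start at positions 25, 59, 85.
SacI cuts after base 5 of each site (before the last base), so after positions 29, 63, 89.
Linear molecule, 3 cuts → 4 fragments:
  1–29 → 29 bp
  30–63 → 34 bp
  64–89 → 26 bp
  90–106 → 17 bp
Sorted largest to smallest: 34, 29, 26, 17 bp.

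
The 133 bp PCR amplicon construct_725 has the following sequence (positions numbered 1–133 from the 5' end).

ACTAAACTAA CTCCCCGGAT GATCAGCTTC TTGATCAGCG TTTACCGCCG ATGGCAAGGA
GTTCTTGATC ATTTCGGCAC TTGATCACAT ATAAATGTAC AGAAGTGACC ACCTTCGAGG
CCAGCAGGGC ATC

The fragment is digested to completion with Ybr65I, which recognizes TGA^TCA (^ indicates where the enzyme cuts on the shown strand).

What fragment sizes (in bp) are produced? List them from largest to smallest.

49, 34, 22, 16, 12 bp

Ybr65I sites (TGATCA) start at positions 20, 32, 66, 82.
Ybr65I cuts after base 3 of each site, so after positions 22, 34, 68, 84.
Linear molecule, 4 cuts → 5 fragments:
  1–22 → 22 bp
  23–34 → 12 bp
  35–68 → 34 bp
  69–84 → 16 bp
  85–133 → 49 bp
Sorted largest to smallest: 49, 34, 22, 16, 12 bp.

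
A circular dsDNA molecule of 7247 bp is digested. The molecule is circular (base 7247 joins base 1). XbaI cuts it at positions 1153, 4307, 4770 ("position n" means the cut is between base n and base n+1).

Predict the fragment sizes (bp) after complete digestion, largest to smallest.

3630, 3154, 463 bp

Circular molecule, 3 cuts → 3 fragments:
  4307 − 1153 = 3154 bp
  4770 − 4307 = 463 bp
  wrap: 7247 − 4770 + 1153 = 3630 bp
Sorted largest to smallest: 3630, 3154, 463 bp.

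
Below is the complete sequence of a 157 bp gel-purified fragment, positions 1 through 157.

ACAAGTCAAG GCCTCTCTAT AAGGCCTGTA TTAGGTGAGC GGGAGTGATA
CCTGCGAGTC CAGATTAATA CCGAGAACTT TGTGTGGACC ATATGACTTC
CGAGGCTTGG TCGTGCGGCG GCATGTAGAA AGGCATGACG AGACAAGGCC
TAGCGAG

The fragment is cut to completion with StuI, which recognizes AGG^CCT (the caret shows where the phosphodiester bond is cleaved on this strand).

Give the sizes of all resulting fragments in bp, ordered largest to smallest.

StuI sites (AGGCCT) start at positions 9, 22, 146.
StuI cuts after base 3 of each site, so after positions 11, 24, 148.
Linear molecule, 3 cuts → 4 fragments:
  1–11 → 11 bp
  12–24 → 13 bp
  25–148 → 124 bp
  149–157 → 9 bp
Sorted largest to smallest: 124, 13, 11, 9 bp.

124, 13, 11, 9 bp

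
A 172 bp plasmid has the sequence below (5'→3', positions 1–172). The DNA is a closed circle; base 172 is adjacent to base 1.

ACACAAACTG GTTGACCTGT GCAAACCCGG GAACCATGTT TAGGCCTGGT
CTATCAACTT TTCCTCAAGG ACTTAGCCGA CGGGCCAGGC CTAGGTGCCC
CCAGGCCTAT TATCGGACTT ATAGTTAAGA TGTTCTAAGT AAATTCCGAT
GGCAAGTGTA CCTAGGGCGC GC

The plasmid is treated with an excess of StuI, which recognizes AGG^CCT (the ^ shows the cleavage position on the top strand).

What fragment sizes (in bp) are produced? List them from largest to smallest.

111, 45, 16 bp

StuI sites (AGGCCT) start at positions 42, 87, 103.
StuI cuts after base 3 of each site, so after positions 44, 89, 105.
Circular molecule, 3 cuts → 3 fragments:
  45–89 → 45 bp
  90–105 → 16 bp
  106–172 then 1–44 → 67 + 44 = 111 bp
Sorted largest to smallest: 111, 45, 16 bp.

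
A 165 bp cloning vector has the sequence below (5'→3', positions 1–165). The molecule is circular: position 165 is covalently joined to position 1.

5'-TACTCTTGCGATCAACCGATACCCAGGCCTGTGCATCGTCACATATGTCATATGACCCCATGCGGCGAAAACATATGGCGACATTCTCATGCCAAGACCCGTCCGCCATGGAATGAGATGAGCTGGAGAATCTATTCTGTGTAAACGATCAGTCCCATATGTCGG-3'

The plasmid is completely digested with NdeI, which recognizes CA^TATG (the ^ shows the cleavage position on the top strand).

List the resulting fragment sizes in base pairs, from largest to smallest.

84, 51, 23, 7 bp

NdeI sites (CATATG) start at positions 42, 49, 72, 156.
NdeI cuts after base 2 of each site, so after positions 43, 50, 73, 157.
Circular molecule, 4 cuts → 4 fragments:
  44–50 → 7 bp
  51–73 → 23 bp
  74–157 → 84 bp
  158–165 then 1–43 → 8 + 43 = 51 bp
Sorted largest to smallest: 84, 51, 23, 7 bp.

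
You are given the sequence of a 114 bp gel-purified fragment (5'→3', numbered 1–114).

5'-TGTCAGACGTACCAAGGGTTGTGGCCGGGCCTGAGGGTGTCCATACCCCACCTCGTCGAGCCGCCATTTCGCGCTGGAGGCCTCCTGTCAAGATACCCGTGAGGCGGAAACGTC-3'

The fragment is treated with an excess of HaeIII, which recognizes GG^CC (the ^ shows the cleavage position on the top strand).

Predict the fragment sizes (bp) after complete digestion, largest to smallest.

51, 34, 24, 5 bp

HaeIII sites (GGCC) start at positions 23, 28, 79.
HaeIII cuts after base 2 of each site, so after positions 24, 29, 80.
Linear molecule, 3 cuts → 4 fragments:
  1–24 → 24 bp
  25–29 → 5 bp
  30–80 → 51 bp
  81–114 → 34 bp
Sorted largest to smallest: 51, 34, 24, 5 bp.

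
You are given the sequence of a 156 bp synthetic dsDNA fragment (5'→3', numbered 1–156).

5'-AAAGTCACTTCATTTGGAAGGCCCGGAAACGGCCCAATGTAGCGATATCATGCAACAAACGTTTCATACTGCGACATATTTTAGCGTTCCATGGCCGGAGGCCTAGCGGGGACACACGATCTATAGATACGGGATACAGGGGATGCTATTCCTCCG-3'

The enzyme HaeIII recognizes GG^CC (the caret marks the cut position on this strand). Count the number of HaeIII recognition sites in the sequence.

4

GGCC occurs starting at positions 20, 31, 93, 100.
HaeIII cuts at 4 sites.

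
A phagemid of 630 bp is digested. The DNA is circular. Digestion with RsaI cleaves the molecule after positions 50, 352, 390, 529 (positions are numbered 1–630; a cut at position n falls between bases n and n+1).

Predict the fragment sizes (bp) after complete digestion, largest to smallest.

302, 151, 139, 38 bp

Circular molecule, 4 cuts → 4 fragments:
  352 − 50 = 302 bp
  390 − 352 = 38 bp
  529 − 390 = 139 bp
  wrap: 630 − 529 + 50 = 151 bp
Sorted largest to smallest: 302, 151, 139, 38 bp.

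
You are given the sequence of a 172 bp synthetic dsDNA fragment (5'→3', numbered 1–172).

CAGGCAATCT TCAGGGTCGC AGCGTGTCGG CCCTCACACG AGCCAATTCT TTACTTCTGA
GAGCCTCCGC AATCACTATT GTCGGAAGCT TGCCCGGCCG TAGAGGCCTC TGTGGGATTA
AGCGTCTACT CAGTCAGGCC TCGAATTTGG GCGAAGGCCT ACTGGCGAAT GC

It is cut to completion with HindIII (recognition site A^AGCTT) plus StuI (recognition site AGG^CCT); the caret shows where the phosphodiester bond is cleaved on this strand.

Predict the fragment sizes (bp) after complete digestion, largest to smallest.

86, 32, 20, 19, 15 bp

The HindIII site (AAGCTT) starts at position 86.
HindIII cuts after the first base of each site, so after position 86.
StuI sites (AGGCCT) start at positions 104, 136, 155.
StuI cuts after base 3 of each site, so after positions 106, 138, 157.
Combined cut positions: 86, 106, 138, 157.
Linear molecule, 4 cuts → 5 fragments:
  1–86 → 86 bp
  87–106 → 20 bp
  107–138 → 32 bp
  139–157 → 19 bp
  158–172 → 15 bp
Sorted largest to smallest: 86, 32, 20, 19, 15 bp.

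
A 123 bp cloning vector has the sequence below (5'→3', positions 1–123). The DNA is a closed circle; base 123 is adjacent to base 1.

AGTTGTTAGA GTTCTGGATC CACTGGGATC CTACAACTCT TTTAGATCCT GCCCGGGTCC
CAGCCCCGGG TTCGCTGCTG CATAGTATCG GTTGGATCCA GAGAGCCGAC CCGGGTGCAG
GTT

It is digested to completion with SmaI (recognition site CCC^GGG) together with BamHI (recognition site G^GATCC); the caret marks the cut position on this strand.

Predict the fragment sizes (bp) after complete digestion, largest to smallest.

28, 27, 27, 18, 13, 10 bp

SmaI sites (CCCGGG) start at positions 52, 65, 110.
SmaI cuts after base 3 of each site, so after positions 54, 67, 112.
BamHI sites (GGATCC) start at positions 16, 26, 94.
BamHI cuts after the first base of each site, so after positions 16, 26, 94.
Combined cut positions: 16, 26, 54, 67, 94, 112.
Circular molecule, 6 cuts → 6 fragments:
  17–26 → 10 bp
  27–54 → 28 bp
  55–67 → 13 bp
  68–94 → 27 bp
  95–112 → 18 bp
  113–123 then 1–16 → 11 + 16 = 27 bp
Sorted largest to smallest: 28, 27, 27, 18, 13, 10 bp.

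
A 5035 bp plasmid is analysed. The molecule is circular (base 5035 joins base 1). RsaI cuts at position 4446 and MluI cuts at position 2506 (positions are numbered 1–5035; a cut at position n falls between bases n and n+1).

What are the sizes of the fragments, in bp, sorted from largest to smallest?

3095, 1940 bp

Combined cut positions (sorted): 2506, 4446.
Circular molecule, 2 cuts → 2 fragments:
  4446 − 2506 = 1940 bp
  wrap: 5035 − 4446 + 2506 = 3095 bp
Sorted largest to smallest: 3095, 1940 bp.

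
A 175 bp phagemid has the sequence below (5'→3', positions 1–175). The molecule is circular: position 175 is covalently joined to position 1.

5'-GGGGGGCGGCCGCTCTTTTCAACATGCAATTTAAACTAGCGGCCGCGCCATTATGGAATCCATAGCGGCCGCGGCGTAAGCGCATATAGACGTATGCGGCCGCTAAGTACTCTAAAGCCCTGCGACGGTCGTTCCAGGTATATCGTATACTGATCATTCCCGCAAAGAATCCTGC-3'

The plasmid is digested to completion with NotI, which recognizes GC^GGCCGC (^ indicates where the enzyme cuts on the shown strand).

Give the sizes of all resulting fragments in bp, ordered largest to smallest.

85, 33, 31, 26 bp

NotI sites (GCGGCCGC) start at positions 6, 39, 65, 96.
NotI cuts after base 2 of each site, so after positions 7, 40, 66, 97.
Circular molecule, 4 cuts → 4 fragments:
  8–40 → 33 bp
  41–66 → 26 bp
  67–97 → 31 bp
  98–175 then 1–7 → 78 + 7 = 85 bp
Sorted largest to smallest: 85, 33, 31, 26 bp.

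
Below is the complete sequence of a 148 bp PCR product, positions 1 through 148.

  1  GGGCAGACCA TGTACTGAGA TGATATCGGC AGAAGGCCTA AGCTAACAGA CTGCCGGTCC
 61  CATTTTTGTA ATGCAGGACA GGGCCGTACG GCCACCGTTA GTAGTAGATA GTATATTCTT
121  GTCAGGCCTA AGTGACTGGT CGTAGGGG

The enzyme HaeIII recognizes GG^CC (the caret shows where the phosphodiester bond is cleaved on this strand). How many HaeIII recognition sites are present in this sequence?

4

GGCC occurs starting at positions 35, 82, 90, 125.
HaeIII cuts at 4 sites.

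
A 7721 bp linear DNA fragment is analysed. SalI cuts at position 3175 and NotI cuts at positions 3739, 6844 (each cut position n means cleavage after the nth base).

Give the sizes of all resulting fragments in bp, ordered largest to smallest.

3175, 3105, 877, 564 bp

Combined cut positions (sorted): 3175, 3739, 6844.
Linear molecule, 3 cuts → 4 fragments:
  3175 − 0 = 3175 bp
  3739 − 3175 = 564 bp
  6844 − 3739 = 3105 bp
  7721 − 6844 = 877 bp
Sorted largest to smallest: 3175, 3105, 877, 564 bp.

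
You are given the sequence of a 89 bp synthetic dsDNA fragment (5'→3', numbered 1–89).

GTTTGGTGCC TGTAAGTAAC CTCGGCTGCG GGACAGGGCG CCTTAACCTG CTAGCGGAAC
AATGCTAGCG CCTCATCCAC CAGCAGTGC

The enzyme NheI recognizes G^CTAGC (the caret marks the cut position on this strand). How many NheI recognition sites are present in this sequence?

GCTAGC occurs starting at positions 50, 64.
NheI cuts at 2 sites.

2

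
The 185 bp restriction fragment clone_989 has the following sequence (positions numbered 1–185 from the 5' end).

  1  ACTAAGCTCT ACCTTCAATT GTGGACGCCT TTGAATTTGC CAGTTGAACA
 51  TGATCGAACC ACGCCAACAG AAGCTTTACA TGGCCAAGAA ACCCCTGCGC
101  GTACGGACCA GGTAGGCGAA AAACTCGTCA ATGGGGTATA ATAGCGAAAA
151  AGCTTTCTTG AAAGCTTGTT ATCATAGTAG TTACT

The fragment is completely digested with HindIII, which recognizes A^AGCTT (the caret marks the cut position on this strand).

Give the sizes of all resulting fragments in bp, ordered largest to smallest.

HindIII sites (AAGCTT) start at positions 71, 150, 162.
HindIII cuts after the first base of each site, so after positions 71, 150, 162.
Linear molecule, 3 cuts → 4 fragments:
  1–71 → 71 bp
  72–150 → 79 bp
  151–162 → 12 bp
  163–185 → 23 bp
Sorted largest to smallest: 79, 71, 23, 12 bp.

79, 71, 23, 12 bp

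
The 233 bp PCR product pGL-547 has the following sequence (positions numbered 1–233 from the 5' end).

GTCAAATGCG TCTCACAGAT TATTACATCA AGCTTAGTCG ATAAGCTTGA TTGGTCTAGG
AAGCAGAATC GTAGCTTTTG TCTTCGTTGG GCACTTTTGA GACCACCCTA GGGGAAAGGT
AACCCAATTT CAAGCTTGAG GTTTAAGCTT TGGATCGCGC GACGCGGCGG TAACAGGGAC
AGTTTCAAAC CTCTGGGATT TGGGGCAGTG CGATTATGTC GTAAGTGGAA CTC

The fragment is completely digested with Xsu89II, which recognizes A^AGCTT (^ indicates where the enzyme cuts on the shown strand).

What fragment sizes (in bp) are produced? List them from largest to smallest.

89, 88, 30, 13, 13 bp

Xsu89II sites (AAGCTT) start at positions 30, 43, 132, 145.
Xsu89II cuts after the first base of each site, so after positions 30, 43, 132, 145.
Linear molecule, 4 cuts → 5 fragments:
  1–30 → 30 bp
  31–43 → 13 bp
  44–132 → 89 bp
  133–145 → 13 bp
  146–233 → 88 bp
Sorted largest to smallest: 89, 88, 30, 13, 13 bp.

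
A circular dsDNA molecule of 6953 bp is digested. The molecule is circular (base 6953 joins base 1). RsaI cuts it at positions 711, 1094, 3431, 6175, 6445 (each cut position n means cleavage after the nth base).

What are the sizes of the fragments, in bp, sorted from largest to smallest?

Circular molecule, 5 cuts → 5 fragments:
  1094 − 711 = 383 bp
  3431 − 1094 = 2337 bp
  6175 − 3431 = 2744 bp
  6445 − 6175 = 270 bp
  wrap: 6953 − 6445 + 711 = 1219 bp
Sorted largest to smallest: 2744, 2337, 1219, 383, 270 bp.

2744, 2337, 1219, 383, 270 bp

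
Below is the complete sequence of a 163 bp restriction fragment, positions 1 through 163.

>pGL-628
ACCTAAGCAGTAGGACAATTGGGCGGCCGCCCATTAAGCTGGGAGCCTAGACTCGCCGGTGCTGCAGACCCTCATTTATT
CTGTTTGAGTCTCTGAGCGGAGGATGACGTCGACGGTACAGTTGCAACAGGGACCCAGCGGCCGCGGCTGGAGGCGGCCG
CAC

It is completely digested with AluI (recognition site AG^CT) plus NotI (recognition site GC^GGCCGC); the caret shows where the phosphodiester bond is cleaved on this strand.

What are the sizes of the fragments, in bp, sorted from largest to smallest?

101, 24, 16, 14, 8 bp

The AluI site (AGCT) starts at position 37.
AluI cuts after base 2 of each site, so after position 38.
NotI sites (GCGGCCGC) start at positions 23, 138, 154.
NotI cuts after base 2 of each site, so after positions 24, 139, 155.
Combined cut positions: 24, 38, 139, 155.
Linear molecule, 4 cuts → 5 fragments:
  1–24 → 24 bp
  25–38 → 14 bp
  39–139 → 101 bp
  140–155 → 16 bp
  156–163 → 8 bp
Sorted largest to smallest: 101, 24, 16, 14, 8 bp.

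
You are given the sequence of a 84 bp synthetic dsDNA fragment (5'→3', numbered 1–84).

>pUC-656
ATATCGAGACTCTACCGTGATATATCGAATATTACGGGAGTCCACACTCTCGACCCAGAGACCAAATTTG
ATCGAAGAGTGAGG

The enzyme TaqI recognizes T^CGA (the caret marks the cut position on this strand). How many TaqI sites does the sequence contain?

TCGA occurs starting at positions 4, 25, 50, 72.
TaqI cuts at 4 sites.

4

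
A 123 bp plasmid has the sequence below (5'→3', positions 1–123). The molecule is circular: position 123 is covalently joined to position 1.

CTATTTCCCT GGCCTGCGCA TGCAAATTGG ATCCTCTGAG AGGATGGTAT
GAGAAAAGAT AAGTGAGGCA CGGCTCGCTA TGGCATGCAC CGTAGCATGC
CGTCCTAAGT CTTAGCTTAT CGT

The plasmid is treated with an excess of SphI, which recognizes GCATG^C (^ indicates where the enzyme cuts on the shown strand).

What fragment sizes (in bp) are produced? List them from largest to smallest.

SphI sites (GCATGC) start at positions 18, 83, 95.
SphI cuts after base 5 of each site (before the last base), so after positions 22, 87, 99.
Circular molecule, 3 cuts → 3 fragments:
  23–87 → 65 bp
  88–99 → 12 bp
  100–123 then 1–22 → 24 + 22 = 46 bp
Sorted largest to smallest: 65, 46, 12 bp.

65, 46, 12 bp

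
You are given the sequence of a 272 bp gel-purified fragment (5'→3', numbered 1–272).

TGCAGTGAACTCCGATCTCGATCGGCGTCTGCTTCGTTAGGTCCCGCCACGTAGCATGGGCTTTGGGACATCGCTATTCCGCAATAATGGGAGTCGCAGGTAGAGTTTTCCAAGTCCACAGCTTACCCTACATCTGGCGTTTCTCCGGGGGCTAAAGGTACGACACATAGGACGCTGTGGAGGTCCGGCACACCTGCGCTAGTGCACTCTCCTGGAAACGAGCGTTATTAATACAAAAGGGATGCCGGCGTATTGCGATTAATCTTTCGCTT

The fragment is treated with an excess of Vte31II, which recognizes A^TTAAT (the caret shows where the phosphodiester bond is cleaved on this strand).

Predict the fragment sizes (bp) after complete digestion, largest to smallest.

Vte31II sites (ATTAAT) start at positions 227, 258.
Vte31II cuts after the first base of each site, so after positions 227, 258.
Linear molecule, 2 cuts → 3 fragments:
  1–227 → 227 bp
  228–258 → 31 bp
  259–272 → 14 bp
Sorted largest to smallest: 227, 31, 14 bp.

227, 31, 14 bp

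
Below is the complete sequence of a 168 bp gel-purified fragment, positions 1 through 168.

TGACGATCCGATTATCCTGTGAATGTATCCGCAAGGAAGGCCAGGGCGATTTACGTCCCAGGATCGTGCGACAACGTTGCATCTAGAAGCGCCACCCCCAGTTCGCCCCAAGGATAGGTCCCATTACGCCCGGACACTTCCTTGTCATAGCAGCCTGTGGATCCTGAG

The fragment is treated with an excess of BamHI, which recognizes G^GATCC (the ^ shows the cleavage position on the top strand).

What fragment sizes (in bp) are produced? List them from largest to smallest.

159, 9 bp

The BamHI site (GGATCC) starts at position 159.
BamHI cuts after the first base of each site, so after position 159.
Linear molecule, 1 cut → 2 fragments:
  1–159 → 159 bp
  160–168 → 9 bp
Sorted largest to smallest: 159, 9 bp.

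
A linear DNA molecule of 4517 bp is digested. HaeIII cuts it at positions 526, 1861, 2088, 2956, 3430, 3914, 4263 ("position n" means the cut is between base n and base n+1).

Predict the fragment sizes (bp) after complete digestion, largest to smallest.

1335, 868, 526, 484, 474, 349, 254, 227 bp

Linear molecule, 7 cuts → 8 fragments:
  526 − 0 = 526 bp
  1861 − 526 = 1335 bp
  2088 − 1861 = 227 bp
  2956 − 2088 = 868 bp
  3430 − 2956 = 474 bp
  3914 − 3430 = 484 bp
  4263 − 3914 = 349 bp
  4517 − 4263 = 254 bp
Sorted largest to smallest: 1335, 868, 526, 484, 474, 349, 254, 227 bp.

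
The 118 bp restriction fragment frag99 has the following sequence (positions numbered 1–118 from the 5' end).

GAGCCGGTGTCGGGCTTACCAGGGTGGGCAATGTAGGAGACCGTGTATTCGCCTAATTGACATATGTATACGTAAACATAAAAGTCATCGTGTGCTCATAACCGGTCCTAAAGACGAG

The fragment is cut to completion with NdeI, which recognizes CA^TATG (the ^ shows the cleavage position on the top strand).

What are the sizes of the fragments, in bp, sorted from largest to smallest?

62, 56 bp

The NdeI site (CATATG) starts at position 61.
NdeI cuts after base 2 of each site, so after position 62.
Linear molecule, 1 cut → 2 fragments:
  1–62 → 62 bp
  63–118 → 56 bp
Sorted largest to smallest: 62, 56 bp.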